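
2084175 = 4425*471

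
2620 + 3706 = 6326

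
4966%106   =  90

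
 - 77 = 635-712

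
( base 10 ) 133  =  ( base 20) 6D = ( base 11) 111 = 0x85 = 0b10000101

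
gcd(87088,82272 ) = 16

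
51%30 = 21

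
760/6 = 126+2/3 = 126.67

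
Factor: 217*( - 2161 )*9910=-2^1*5^1*7^1*31^1*991^1*2161^1 = -  4647165670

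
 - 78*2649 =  - 206622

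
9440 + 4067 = 13507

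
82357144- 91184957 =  - 8827813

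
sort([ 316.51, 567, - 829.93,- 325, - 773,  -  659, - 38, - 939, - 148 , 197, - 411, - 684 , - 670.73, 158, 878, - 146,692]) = [- 939,-829.93, - 773, - 684, - 670.73, - 659,-411, - 325,-148, - 146,  -  38, 158, 197, 316.51,567,692, 878] 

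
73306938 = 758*96711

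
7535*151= 1137785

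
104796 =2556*41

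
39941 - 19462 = 20479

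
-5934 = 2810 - 8744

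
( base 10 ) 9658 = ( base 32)9DQ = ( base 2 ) 10010110111010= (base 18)1BEA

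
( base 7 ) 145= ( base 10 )82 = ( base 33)2g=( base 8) 122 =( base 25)37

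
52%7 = 3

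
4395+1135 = 5530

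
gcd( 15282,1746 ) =18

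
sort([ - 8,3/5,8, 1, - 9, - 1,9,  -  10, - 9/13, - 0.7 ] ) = [ - 10, - 9, - 8,-1, - 0.7, - 9/13,3/5 , 1,8, 9 ]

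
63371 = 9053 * 7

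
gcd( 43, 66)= 1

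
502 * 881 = 442262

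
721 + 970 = 1691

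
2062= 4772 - 2710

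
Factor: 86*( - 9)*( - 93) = 71982 = 2^1*3^3*31^1*43^1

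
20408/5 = 20408/5 = 4081.60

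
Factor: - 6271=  - 6271^1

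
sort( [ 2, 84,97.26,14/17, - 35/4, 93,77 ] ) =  [ - 35/4,14/17, 2,77,84, 93,97.26] 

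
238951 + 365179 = 604130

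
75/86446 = 75/86446 = 0.00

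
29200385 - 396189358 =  - 366988973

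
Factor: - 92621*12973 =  - 23^1*4027^1 *12973^1 = - 1201572233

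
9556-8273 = 1283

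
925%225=25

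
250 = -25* ( - 10) 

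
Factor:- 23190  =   - 2^1*3^1*5^1*773^1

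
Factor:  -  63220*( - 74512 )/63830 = 2^5*13^( - 1 )*29^1*109^1*491^(- 1)*4657^1 = 471064864/6383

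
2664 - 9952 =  - 7288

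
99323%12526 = 11641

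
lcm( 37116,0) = 0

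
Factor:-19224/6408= - 3 = -3^1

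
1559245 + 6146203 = 7705448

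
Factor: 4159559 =59^1 * 70501^1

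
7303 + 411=7714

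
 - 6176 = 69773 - 75949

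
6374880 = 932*6840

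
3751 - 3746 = 5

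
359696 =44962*8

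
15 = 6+9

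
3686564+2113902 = 5800466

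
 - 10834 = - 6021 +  - 4813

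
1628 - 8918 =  - 7290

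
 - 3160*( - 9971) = 31508360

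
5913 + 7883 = 13796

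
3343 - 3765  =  -422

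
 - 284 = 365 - 649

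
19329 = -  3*(  -  6443 ) 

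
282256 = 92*3068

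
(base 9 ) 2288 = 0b11010100100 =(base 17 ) 5F0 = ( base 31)1NQ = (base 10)1700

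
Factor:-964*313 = -2^2*241^1 * 313^1 = - 301732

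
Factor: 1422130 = 2^1*5^1*71^1*2003^1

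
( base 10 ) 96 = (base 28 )3C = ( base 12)80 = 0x60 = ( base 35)2Q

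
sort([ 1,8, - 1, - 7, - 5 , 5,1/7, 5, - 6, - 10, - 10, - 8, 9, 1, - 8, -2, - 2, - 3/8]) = [ - 10, - 10, - 8,-8, - 7, - 6, - 5, - 2, - 2, - 1,-3/8,1/7,1, 1,5,  5,8,9 ]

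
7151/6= 1191 + 5/6 =1191.83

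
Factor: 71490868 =2^2*17872717^1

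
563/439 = 563/439 = 1.28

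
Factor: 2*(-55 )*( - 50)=5500 = 2^2 *5^3*11^1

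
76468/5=76468/5= 15293.60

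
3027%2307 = 720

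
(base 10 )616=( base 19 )1d8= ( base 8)1150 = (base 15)2B1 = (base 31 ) JR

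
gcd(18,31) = 1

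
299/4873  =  299/4873  =  0.06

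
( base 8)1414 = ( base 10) 780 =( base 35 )MA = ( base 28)RO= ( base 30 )Q0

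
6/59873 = 6/59873 = 0.00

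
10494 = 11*954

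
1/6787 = 1/6787 = 0.00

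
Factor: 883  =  883^1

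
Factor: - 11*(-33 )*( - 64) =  - 2^6 * 3^1*11^2 = - 23232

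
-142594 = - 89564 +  - 53030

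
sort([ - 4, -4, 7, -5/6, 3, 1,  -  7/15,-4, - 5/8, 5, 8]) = [ - 4, - 4, - 4,-5/6, - 5/8,  -  7/15, 1, 3, 5, 7  ,  8]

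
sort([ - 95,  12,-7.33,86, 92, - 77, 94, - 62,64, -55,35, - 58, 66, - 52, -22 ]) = [-95, - 77,- 62, - 58,-55, - 52, - 22, - 7.33,12, 35, 64, 66,86, 92,94 ] 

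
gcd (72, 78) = 6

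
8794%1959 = 958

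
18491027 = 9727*1901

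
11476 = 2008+9468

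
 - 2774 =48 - 2822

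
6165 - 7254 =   -  1089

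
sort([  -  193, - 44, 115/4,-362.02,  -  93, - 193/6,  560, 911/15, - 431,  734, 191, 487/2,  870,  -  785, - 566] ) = [  -  785 ,  -  566,-431, -362.02,-193,  -  93,- 44,-193/6, 115/4,911/15, 191, 487/2,  560, 734, 870 ] 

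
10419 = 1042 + 9377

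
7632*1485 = 11333520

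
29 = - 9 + 38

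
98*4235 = 415030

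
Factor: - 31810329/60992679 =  - 3^1*11^( - 1)*19^( - 1) * 89^( - 1 )*601^1*1093^ ( - 1)*5881^1 =-10603443/20330893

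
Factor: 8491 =7^1  *1213^1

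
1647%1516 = 131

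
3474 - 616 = 2858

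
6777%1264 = 457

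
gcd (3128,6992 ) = 184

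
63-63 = 0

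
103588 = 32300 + 71288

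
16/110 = 8/55 = 0.15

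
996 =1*996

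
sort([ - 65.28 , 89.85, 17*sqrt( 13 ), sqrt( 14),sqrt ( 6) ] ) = [ - 65.28, sqrt( 6), sqrt (14), 17 * sqrt (13 ), 89.85 ] 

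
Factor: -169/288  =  -2^( - 5)*3^( - 2)*13^2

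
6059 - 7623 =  - 1564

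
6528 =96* 68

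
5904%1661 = 921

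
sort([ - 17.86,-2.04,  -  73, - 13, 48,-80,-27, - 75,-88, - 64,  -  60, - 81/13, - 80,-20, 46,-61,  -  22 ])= [ - 88, - 80,-80, - 75, - 73,-64, - 61,-60,-27, - 22,-20,  -  17.86 , - 13, - 81/13,  -  2.04, 46, 48] 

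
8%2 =0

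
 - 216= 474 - 690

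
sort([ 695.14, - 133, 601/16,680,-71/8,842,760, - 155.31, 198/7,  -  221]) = [ - 221,- 155.31, - 133,- 71/8, 198/7,601/16,680, 695.14, 760, 842]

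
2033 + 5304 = 7337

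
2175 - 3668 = -1493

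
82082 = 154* 533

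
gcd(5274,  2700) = 18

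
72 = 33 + 39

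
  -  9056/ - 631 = 9056/631 =14.35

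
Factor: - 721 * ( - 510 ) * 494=2^2*3^1 *5^1 * 7^1 * 13^1 * 17^1*19^1 * 103^1 = 181648740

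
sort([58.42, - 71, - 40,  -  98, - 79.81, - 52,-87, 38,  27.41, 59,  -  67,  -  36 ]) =[ - 98, - 87, - 79.81,  -  71,-67  ,-52,  -  40,-36 , 27.41,38,58.42, 59 ] 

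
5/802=5/802 = 0.01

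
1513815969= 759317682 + 754498287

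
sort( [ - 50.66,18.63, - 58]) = [ - 58, - 50.66, 18.63]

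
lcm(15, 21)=105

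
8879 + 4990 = 13869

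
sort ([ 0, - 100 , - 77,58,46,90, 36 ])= [-100, - 77,0,36,46,58, 90]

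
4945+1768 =6713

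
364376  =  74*4924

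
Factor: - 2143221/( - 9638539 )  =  3^1 * 181^1 * 269^(  -  1 )*3947^1 * 35831^(-1 ) 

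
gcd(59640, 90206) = 2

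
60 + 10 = 70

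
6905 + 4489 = 11394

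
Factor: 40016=2^4*41^1 * 61^1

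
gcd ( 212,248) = 4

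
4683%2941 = 1742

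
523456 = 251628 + 271828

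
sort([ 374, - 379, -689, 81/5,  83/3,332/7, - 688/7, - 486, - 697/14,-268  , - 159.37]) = [  -  689,  -  486, - 379 , - 268 , - 159.37,-688/7, - 697/14, 81/5 , 83/3,  332/7 , 374] 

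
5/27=5/27=0.19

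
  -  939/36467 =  - 1 + 35528/36467 = - 0.03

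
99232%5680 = 2672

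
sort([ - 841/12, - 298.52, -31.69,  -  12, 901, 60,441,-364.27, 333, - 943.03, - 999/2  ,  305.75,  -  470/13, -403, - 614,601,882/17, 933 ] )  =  [ - 943.03,-614, - 999/2,-403, - 364.27,-298.52, - 841/12, -470/13, - 31.69, - 12, 882/17,60, 305.75,333,  441,601,  901,933 ]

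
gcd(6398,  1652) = 14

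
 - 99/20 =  - 5 +1/20= - 4.95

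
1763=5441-3678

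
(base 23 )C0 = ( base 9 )336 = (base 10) 276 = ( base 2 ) 100010100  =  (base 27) A6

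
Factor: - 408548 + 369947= - 3^2*4289^1 = - 38601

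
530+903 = 1433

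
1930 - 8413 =-6483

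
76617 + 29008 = 105625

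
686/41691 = 686/41691 = 0.02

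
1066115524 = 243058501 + 823057023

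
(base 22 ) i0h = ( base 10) 8729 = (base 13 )3c86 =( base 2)10001000011001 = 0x2219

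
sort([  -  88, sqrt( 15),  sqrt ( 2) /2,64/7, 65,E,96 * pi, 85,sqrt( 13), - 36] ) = [ - 88,-36,sqrt( 2)/2,E,  sqrt(13),sqrt( 15), 64/7 , 65 , 85, 96  *  pi] 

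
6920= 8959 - 2039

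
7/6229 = 7/6229  =  0.00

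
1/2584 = 1/2584 = 0.00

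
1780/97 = 18+34/97= 18.35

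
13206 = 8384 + 4822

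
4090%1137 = 679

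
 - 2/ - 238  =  1/119 = 0.01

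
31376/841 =37 +259/841 = 37.31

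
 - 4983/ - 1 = 4983 + 0/1 = 4983.00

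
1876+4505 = 6381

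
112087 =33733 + 78354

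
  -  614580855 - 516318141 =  - 1130898996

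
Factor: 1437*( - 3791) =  - 3^1 * 17^1 * 223^1*479^1 = - 5447667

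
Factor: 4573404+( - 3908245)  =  665159  =  11^1  *17^1 * 3557^1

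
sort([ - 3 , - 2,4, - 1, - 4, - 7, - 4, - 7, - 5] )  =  [ - 7,- 7, - 5,-4, - 4, - 3, - 2, - 1,  4 ] 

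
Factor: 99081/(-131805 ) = -109/145   =  -5^(  -  1 )*29^( - 1 )*109^1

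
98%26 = 20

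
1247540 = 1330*938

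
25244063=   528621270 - 503377207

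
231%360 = 231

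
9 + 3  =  12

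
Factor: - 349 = - 349^1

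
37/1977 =37/1977= 0.02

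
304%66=40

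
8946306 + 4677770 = 13624076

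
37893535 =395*95933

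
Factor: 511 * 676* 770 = 265985720=2^3 * 5^1*7^2 * 11^1*13^2*73^1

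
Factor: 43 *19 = 19^1 * 43^1 = 817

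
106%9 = 7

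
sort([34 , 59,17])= [ 17, 34,59]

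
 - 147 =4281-4428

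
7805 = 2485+5320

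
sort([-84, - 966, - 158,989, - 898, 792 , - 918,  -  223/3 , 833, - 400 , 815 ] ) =[ - 966,- 918, - 898,  -  400,  -  158,  -  84, - 223/3,792,815,833, 989]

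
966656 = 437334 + 529322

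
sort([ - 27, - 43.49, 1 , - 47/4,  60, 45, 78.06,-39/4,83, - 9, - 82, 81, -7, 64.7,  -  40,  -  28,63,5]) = [ - 82,  -  43.49, - 40, -28,  -  27, - 47/4,-39/4,  -  9, - 7, 1, 5, 45,60, 63,64.7, 78.06,81,83 ] 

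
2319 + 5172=7491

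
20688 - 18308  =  2380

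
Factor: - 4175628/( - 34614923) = 2^2 * 3^1 *7^( - 2)*347969^1 * 706427^ ( -1)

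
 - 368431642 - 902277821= - 1270709463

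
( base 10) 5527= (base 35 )4hw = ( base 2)1010110010111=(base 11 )4175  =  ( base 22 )b95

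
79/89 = 79/89 = 0.89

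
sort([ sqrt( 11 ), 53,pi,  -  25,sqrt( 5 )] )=[ - 25,sqrt ( 5) , pi,sqrt( 11) , 53]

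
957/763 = 1 + 194/763 = 1.25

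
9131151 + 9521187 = 18652338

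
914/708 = 457/354 = 1.29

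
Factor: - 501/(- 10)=2^( - 1)*3^1*5^( - 1)*167^1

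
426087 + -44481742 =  - 44055655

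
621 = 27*23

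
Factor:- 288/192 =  - 2^( - 1 )*3^1=- 3/2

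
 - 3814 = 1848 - 5662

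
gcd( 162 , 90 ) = 18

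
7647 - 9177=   -  1530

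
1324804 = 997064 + 327740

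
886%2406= 886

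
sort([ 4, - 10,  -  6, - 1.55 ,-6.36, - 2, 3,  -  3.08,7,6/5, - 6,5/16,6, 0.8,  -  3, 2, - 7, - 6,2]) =[ - 10, - 7, -6.36, - 6,  -  6,  -  6, - 3.08, - 3, - 2, - 1.55,5/16,0.8,6/5,  2,2,3, 4, 6,7]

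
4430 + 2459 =6889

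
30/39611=30/39611 = 0.00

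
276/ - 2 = - 138 + 0/1= - 138.00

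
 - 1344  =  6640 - 7984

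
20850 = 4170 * 5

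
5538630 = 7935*698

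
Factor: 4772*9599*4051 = 2^2*29^1*331^1*1193^1 * 4051^1 = 185561839828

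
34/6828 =17/3414= 0.00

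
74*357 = 26418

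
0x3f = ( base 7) 120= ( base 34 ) 1t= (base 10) 63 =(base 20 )33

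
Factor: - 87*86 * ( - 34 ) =254388 = 2^2*3^1*17^1*29^1*43^1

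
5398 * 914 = 4933772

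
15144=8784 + 6360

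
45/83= 45/83= 0.54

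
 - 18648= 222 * ( -84 ) 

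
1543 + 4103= 5646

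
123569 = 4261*29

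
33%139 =33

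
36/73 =36/73= 0.49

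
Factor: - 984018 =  - 2^1*3^1*7^2*3347^1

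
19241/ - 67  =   - 288 + 55/67 = -287.18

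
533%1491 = 533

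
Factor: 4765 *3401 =5^1*19^1 * 179^1*953^1  =  16205765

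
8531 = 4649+3882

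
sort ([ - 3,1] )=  [ - 3,1]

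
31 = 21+10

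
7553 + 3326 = 10879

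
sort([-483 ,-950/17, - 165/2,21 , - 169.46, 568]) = [  -  483, - 169.46, - 165/2,-950/17, 21 , 568]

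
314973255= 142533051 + 172440204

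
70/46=1+12/23 = 1.52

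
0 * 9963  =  0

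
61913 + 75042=136955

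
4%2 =0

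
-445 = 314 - 759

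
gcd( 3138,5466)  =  6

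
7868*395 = 3107860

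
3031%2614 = 417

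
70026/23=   70026/23= 3044.61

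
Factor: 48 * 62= 2976 = 2^5*3^1*31^1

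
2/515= 2/515 = 0.00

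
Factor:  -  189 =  - 3^3*  7^1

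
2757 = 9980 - 7223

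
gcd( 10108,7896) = 28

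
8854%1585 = 929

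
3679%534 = 475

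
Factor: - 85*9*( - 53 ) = 3^2*5^1 * 17^1*53^1 =40545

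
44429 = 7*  6347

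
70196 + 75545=145741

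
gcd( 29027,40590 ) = 1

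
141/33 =4 + 3/11 = 4.27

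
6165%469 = 68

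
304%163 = 141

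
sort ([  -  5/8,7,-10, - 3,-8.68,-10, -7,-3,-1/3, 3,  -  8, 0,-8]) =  [ - 10, - 10, -8.68, - 8,-8, - 7,-3,-3, - 5/8,- 1/3, 0,3, 7]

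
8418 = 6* 1403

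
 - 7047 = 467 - 7514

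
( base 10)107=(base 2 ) 1101011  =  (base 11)98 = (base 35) 32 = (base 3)10222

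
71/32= 2 +7/32 = 2.22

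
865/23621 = 865/23621 = 0.04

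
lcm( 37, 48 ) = 1776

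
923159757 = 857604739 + 65555018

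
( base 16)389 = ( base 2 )1110001001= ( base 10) 905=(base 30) 105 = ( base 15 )405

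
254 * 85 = 21590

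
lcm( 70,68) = 2380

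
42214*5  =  211070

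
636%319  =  317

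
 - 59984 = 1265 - 61249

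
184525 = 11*16775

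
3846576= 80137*48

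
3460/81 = 3460/81   =  42.72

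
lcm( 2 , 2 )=2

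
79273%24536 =5665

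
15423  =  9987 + 5436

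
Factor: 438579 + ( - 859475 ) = -2^5*7^1* 1879^1 =- 420896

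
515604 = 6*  85934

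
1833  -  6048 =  - 4215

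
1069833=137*7809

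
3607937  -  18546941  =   - 14939004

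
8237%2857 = 2523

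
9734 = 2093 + 7641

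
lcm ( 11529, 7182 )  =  438102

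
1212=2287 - 1075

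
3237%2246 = 991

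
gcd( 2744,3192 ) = 56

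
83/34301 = 83/34301=0.00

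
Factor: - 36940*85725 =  - 3166681500 =- 2^2*3^3*5^3*127^1*1847^1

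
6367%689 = 166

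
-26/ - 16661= 26/16661= 0.00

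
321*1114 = 357594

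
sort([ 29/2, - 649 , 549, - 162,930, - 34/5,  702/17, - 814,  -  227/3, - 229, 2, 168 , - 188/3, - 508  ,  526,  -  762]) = [  -  814, - 762, - 649, - 508, - 229,- 162, - 227/3,-188/3,-34/5,2, 29/2,  702/17,168, 526, 549, 930 ] 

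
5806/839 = 6 + 772/839 = 6.92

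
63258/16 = 3953 + 5/8 = 3953.62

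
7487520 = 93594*80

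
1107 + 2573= 3680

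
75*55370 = 4152750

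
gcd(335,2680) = 335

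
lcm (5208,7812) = 15624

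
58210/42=29105/21 = 1385.95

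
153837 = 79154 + 74683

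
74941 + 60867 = 135808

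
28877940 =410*70434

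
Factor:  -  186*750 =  - 2^2*3^2* 5^3*31^1= - 139500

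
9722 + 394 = 10116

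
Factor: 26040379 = 17^1*223^1*6869^1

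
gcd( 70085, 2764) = 1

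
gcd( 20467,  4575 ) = 1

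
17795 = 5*3559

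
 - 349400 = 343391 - 692791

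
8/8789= 8/8789 = 0.00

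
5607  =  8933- 3326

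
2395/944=2 + 507/944 = 2.54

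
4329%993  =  357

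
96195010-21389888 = 74805122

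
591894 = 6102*97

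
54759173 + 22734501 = 77493674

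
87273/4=21818 + 1/4=21818.25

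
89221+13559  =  102780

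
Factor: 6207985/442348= 2^( - 2 )*5^1 * 7^1*83^1*2137^1*  110587^( - 1)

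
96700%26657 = 16729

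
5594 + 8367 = 13961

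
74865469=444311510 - 369446041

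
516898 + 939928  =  1456826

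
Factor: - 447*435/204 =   -  64815/68 = - 2^ ( - 2)* 3^1*5^1 * 17^ ( - 1 )*29^1*149^1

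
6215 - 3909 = 2306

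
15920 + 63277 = 79197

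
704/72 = 9 + 7/9= 9.78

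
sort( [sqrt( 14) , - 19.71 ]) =[ - 19.71,sqrt(14) ]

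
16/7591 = 16/7591 = 0.00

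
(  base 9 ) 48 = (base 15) 2E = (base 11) 40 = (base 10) 44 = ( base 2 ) 101100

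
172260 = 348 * 495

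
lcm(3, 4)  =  12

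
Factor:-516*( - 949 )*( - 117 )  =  -2^2*3^3*13^2*43^1*73^1 = - 57293028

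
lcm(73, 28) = 2044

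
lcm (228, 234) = 8892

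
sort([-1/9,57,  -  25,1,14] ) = [ - 25, -1/9, 1,14, 57 ]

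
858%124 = 114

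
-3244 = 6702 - 9946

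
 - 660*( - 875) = 577500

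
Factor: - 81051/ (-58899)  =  29^ ( - 1)*677^(-1 ) * 27017^1 = 27017/19633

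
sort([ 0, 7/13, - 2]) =[ - 2,0, 7/13]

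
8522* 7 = 59654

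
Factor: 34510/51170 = 29^1 * 43^(  -  1 )=29/43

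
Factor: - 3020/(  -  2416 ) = 2^( - 2)*5^1 = 5/4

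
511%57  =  55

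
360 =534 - 174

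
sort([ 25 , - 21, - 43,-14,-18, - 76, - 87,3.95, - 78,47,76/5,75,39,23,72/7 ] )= [ - 87, - 78, - 76, - 43, -21,- 18  , - 14,3.95,72/7,76/5,23,25,39,47, 75 ]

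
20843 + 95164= 116007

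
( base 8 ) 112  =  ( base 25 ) 2o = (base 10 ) 74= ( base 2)1001010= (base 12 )62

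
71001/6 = 23667/2 = 11833.50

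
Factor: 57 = 3^1*19^1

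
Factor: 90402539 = 1987^1*45497^1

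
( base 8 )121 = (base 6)213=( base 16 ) 51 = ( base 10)81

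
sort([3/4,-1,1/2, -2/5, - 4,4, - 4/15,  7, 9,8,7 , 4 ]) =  [- 4, - 1 , - 2/5, - 4/15,1/2, 3/4,4, 4,  7, 7,8 , 9]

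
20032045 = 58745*341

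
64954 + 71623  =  136577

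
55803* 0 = 0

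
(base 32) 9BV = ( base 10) 9599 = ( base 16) 257F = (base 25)f8o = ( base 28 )C6N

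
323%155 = 13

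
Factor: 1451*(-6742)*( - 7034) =68811103828 = 2^2*1451^1*3371^1*3517^1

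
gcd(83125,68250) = 875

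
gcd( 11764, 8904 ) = 4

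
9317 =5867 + 3450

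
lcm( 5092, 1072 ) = 20368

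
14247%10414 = 3833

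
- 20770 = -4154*5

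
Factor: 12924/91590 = 2154/15265 = 2^1*3^1*5^( - 1)*43^( - 1 )*71^( -1)*359^1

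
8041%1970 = 161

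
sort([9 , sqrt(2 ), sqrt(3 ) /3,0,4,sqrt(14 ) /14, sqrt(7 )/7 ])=[0,sqrt(14)/14, sqrt(7 )/7 , sqrt(3 ) /3,  sqrt (2 ),4, 9] 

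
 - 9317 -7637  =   - 16954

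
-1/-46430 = 1/46430 = 0.00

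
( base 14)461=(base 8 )1545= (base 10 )869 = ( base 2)1101100101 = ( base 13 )51B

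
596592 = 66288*9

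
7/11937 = 7/11937 = 0.00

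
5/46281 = 5/46281=0.00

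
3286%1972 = 1314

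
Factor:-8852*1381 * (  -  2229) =27248660148  =  2^2*3^1*743^1*1381^1*2213^1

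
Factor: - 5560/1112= - 5= - 5^1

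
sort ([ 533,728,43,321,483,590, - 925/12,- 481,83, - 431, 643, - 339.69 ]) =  [-481, - 431, - 339.69, - 925/12, 43,83, 321,  483,533,590,643,  728] 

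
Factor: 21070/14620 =49/34 = 2^ ( - 1)*7^2 * 17^( - 1) 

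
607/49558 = 607/49558 = 0.01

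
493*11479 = 5659147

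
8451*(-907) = - 7665057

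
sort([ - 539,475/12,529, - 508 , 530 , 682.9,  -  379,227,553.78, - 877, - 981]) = [ - 981, - 877, - 539, - 508, - 379,475/12,227, 529,530,  553.78,682.9 ] 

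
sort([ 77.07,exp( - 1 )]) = [ exp(-1 ),77.07 ] 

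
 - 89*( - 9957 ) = 886173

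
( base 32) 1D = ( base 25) 1K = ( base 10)45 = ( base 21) 23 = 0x2D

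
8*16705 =133640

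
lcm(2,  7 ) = 14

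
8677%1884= 1141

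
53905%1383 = 1351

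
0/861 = 0 = 0.00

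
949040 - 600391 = 348649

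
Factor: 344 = 2^3*43^1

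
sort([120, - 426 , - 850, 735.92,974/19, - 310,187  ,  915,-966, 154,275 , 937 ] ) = [-966, - 850,-426,-310, 974/19,120, 154,187, 275,735.92, 915,937]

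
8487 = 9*943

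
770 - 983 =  -213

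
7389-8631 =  - 1242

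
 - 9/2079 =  - 1 + 230/231 = - 0.00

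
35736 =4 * 8934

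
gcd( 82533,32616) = 3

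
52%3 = 1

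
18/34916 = 9/17458 = 0.00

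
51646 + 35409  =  87055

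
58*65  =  3770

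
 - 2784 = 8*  ( -348)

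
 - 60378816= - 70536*856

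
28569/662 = 43 +103/662 = 43.16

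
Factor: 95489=17^1 * 41^1*137^1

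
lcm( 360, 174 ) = 10440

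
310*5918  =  1834580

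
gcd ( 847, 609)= 7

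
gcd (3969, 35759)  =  1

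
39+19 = 58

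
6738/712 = 3369/356 = 9.46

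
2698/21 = 2698/21 = 128.48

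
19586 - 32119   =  -12533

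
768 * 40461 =31074048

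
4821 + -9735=  -  4914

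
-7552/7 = - 7552/7 = - 1078.86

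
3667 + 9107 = 12774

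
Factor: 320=2^6 * 5^1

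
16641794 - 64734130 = - 48092336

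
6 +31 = 37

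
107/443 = 107/443 = 0.24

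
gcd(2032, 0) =2032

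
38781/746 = 38781/746 =51.99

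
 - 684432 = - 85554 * 8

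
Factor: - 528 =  - 2^4 * 3^1*11^1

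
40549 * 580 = 23518420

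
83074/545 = 152 + 234/545= 152.43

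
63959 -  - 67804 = 131763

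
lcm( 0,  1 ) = 0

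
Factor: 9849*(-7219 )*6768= - 481204333008= -2^4*3^3*7^2 * 47^1*67^1 * 7219^1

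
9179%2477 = 1748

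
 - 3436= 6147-9583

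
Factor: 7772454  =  2^1*3^2*431803^1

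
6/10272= 1/1712 = 0.00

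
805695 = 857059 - 51364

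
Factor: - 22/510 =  - 3^ ( - 1)*5^(- 1 ) * 11^1 * 17^(  -  1 )= -11/255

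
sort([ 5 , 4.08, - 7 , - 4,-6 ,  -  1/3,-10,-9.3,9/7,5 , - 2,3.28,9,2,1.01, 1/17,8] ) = [-10, - 9.3,-7,-6,- 4, - 2,- 1/3, 1/17, 1.01, 9/7, 2,  3.28, 4.08, 5,5 , 8,9 ] 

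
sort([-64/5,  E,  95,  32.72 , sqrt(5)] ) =[ - 64/5, sqrt ( 5), E, 32.72, 95]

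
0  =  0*83109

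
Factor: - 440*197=-86680 = -2^3  *5^1*11^1*197^1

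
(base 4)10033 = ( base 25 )al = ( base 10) 271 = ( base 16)10F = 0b100001111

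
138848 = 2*69424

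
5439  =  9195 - 3756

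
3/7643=3/7643=0.00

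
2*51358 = 102716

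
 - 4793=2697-7490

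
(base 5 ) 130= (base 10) 40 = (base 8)50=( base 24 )1G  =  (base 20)20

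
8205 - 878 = 7327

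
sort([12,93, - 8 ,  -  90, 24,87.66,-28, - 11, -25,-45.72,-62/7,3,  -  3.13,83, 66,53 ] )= [ - 90,  -  45.72, - 28, -25, - 11, - 62/7, - 8 , -3.13,3,12,24,53,66,83,87.66,93 ]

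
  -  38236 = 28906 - 67142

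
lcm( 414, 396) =9108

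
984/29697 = 328/9899 = 0.03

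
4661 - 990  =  3671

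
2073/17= 2073/17= 121.94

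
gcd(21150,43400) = 50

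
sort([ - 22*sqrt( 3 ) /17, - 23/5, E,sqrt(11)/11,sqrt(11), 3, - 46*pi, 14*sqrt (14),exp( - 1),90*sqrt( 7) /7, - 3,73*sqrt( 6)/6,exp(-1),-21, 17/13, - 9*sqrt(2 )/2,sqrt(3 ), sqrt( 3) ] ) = [  -  46*pi ,- 21, - 9*sqrt(2)/2, - 23/5, - 3, - 22*sqrt( 3)/17 , sqrt(11 ) /11,exp( - 1) , exp(  -  1) , 17/13,  sqrt(3),sqrt( 3),E,3,sqrt(11),  73*sqrt(6 ) /6, 90*sqrt( 7)/7,14*sqrt(14 )]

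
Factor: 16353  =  3^2*23^1*79^1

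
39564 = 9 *4396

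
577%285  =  7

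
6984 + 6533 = 13517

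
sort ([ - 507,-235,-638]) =[ - 638,  -  507,-235] 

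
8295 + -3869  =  4426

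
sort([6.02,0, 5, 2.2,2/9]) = [ 0,2/9 , 2.2  ,  5,6.02 ] 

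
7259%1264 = 939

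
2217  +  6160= 8377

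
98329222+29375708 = 127704930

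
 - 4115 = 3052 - 7167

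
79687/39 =79687/39 = 2043.26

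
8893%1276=1237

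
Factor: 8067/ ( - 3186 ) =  - 2689/1062 = - 2^( - 1) * 3^(-2 ) * 59^( - 1 )*2689^1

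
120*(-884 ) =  - 106080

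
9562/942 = 4781/471 = 10.15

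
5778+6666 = 12444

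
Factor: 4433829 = 3^1*613^1*2411^1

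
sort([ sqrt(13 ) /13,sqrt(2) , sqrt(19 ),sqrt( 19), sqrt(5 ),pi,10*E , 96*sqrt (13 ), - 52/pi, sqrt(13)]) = [ - 52/pi,sqrt( 13 ) /13, sqrt(2),sqrt( 5), pi, sqrt(  13),sqrt(19 ), sqrt( 19 ), 10*E,96 *sqrt( 13 )]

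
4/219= 4/219= 0.02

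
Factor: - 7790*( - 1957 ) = 15245030 = 2^1 * 5^1 * 19^2 * 41^1*103^1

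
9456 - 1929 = 7527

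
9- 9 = 0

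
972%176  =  92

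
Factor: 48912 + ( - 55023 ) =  - 6111 = -  3^2*7^1*97^1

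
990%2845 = 990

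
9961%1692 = 1501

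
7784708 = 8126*958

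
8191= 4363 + 3828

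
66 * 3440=227040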